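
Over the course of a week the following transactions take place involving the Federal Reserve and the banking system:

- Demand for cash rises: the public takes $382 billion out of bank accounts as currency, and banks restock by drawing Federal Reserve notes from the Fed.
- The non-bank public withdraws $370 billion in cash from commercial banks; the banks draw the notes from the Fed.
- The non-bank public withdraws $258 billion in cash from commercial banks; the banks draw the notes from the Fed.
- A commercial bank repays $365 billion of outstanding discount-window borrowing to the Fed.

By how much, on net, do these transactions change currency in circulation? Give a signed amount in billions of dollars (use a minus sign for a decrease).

Currency withdrawal $382 billion: notes leave the central bank → +$382B.
Currency withdrawal $370 billion: notes leave the central bank → +$370B.
Currency withdrawal $258 billion: notes leave the central bank → +$258B.
Discount-window repayment $365 billion: no currency enters or leaves circulation → 0.
Net: 382 + 370 + 258 + 0 = +$1010 billion.

+$1010 billion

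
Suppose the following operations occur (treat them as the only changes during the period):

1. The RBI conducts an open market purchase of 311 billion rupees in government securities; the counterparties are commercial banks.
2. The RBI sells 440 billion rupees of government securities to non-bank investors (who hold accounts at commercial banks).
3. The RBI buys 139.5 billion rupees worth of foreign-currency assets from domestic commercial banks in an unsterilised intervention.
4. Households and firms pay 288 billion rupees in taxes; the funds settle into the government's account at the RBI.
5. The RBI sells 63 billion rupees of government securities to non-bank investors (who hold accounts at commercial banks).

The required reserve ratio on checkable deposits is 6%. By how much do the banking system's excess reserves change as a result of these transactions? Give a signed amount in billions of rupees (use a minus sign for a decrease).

-293.04 billion

OMO purchase (from banks) 311 billion rupees: reserves +311B, deposits 0.
Asset sale (to non-banks) 440 billion rupees: reserves −440B, deposits −440B.
FX purchase 139.5 billion rupees: reserves +139.5B, deposits 0.
Government account inflow 288 billion rupees: reserves −288B, deposits −288B.
Asset sale (to non-banks) 63 billion rupees: reserves −63B, deposits −63B.
Totals: Δreserves = −340.5B, Δdeposits = −791B.
Δrequired reserves = 6% × −791B = −47.46B.
Δexcess reserves = Δreserves − Δrequired = −340.5B − (−47.46B) = -293.04 billion.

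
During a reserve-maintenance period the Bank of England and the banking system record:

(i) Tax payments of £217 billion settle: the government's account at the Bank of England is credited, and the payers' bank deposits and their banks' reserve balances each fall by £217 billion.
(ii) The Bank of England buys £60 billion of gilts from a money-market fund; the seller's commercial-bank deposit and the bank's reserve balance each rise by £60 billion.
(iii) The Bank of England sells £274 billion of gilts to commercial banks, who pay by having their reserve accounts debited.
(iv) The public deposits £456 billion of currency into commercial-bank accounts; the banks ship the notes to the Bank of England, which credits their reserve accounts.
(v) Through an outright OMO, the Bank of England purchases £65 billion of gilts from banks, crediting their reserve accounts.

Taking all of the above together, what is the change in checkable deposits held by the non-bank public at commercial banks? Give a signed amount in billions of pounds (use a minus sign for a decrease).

Government account inflow £217 billion: non-bank counterparties' bank balances fall → −£217B.
Asset purchase (from non-banks) £60 billion: non-bank counterparties' bank balances rise → +£60B.
OMO sale (to banks) £274 billion: the counterparty is a bank, so public deposits are unchanged → 0.
Currency deposit £456 billion: non-bank counterparties' bank balances rise → +£456B.
OMO purchase (from banks) £65 billion: the counterparty is a bank, so public deposits are unchanged → 0.
Net: −217 + 60 + 0 + 456 + 0 = +£299 billion.

+£299 billion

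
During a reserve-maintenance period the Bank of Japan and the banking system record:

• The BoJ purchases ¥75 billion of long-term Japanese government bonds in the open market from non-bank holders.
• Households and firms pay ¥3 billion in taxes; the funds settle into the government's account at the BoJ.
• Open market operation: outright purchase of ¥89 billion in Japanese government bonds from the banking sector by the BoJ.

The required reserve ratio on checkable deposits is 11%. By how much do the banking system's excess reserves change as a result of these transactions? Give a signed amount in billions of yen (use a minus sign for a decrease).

Asset purchase (from non-banks) ¥75 billion: reserves +¥75B, deposits +¥75B.
Government account inflow ¥3 billion: reserves −¥3B, deposits −¥3B.
OMO purchase (from banks) ¥89 billion: reserves +¥89B, deposits 0.
Totals: Δreserves = +¥161B, Δdeposits = +¥72B.
Δrequired reserves = 11% × +¥72B = +¥7.92B.
Δexcess reserves = Δreserves − Δrequired = +¥161B − (+¥7.92B) = +¥153.08 billion.

+¥153.08 billion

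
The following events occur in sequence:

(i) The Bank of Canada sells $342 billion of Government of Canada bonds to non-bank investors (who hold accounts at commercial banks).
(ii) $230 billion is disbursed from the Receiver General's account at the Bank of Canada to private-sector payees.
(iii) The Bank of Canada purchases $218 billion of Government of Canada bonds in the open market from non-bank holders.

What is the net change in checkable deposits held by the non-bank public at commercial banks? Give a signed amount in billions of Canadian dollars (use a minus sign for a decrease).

Bank of Canada balance sheet:
  Assets:      Securities −$124B
  Liabilities: Bank reserves +$106B, Government deposits −$230B
Commercial banking system:
  Assets:      Reserves at CB +$106B
  Liabilities: Checkable deposits +$106B
So the change in checkable deposits held by the non-bank public at commercial banks is +$106 billion.

+$106 billion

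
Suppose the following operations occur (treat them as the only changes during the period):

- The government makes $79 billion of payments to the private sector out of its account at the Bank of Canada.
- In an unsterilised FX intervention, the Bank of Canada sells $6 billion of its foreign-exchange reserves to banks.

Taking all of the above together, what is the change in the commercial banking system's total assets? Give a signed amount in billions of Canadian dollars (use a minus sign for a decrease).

+$79 billion

Bank of Canada balance sheet:
  Assets:      Foreign assets −$6B
  Liabilities: Bank reserves +$73B, Government deposits −$79B
Commercial banking system:
  Assets:      Reserves at CB +$73B, Foreign assets +$6B
  Liabilities: Checkable deposits +$79B
Change in total bank assets = +$79 billion.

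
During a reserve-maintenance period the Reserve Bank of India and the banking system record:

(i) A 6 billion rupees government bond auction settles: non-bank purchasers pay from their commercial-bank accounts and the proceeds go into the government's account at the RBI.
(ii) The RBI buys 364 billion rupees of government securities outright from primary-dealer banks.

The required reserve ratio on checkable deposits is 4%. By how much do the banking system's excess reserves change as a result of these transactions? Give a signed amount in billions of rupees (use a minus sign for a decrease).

+358.24 billion

Government account inflow 6 billion rupees: reserves −6B, deposits −6B.
OMO purchase (from banks) 364 billion rupees: reserves +364B, deposits 0.
Totals: Δreserves = +358B, Δdeposits = −6B.
Δrequired reserves = 4% × −6B = −0.24B.
Δexcess reserves = Δreserves − Δrequired = +358B − (−0.24B) = +358.24 billion.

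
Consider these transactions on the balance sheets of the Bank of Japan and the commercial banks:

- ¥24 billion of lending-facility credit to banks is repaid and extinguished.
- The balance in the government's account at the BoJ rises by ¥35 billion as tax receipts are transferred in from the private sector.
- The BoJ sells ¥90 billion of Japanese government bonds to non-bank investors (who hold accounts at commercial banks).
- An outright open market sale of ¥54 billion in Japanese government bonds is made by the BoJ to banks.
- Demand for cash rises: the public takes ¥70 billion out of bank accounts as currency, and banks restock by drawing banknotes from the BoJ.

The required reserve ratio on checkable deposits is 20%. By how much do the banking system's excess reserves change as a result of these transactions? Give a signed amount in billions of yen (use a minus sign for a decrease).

Discount-window repayment ¥24 billion: reserves −¥24B, deposits 0.
Government account inflow ¥35 billion: reserves −¥35B, deposits −¥35B.
Asset sale (to non-banks) ¥90 billion: reserves −¥90B, deposits −¥90B.
OMO sale (to banks) ¥54 billion: reserves −¥54B, deposits 0.
Currency withdrawal ¥70 billion: reserves −¥70B, deposits −¥70B.
Totals: Δreserves = −¥273B, Δdeposits = −¥195B.
Δrequired reserves = 20% × −¥195B = −¥39B.
Δexcess reserves = Δreserves − Δrequired = −¥273B − (−¥39B) = -¥234 billion.

-¥234 billion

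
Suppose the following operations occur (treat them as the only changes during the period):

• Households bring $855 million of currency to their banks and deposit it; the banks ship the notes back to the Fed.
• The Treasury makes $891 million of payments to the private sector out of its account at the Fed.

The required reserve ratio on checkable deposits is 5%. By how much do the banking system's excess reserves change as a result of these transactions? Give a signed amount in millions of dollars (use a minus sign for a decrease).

Currency deposit $855 million: reserves +$855M, deposits +$855M.
Government spending $891 million: reserves +$891M, deposits +$891M.
Totals: Δreserves = +$1746M, Δdeposits = +$1746M.
Δrequired reserves = 5% × +$1746M = +$87.3M.
Δexcess reserves = Δreserves − Δrequired = +$1746M − (+$87.3M) = +$1658.7 million.

+$1658.7 million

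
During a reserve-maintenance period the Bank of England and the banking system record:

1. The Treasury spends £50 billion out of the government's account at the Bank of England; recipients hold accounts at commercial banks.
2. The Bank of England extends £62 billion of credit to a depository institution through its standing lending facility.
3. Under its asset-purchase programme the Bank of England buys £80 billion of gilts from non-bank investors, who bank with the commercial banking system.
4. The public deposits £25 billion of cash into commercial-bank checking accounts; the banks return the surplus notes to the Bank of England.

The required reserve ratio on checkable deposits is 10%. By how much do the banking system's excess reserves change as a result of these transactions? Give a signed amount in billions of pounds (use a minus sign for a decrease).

+£201.5 billion

Government spending £50 billion: reserves +£50B, deposits +£50B.
Discount-window loan £62 billion: reserves +£62B, deposits 0.
Asset purchase (from non-banks) £80 billion: reserves +£80B, deposits +£80B.
Currency deposit £25 billion: reserves +£25B, deposits +£25B.
Totals: Δreserves = +£217B, Δdeposits = +£155B.
Δrequired reserves = 10% × +£155B = +£15.5B.
Δexcess reserves = Δreserves − Δrequired = +£217B − (+£15.5B) = +£201.5 billion.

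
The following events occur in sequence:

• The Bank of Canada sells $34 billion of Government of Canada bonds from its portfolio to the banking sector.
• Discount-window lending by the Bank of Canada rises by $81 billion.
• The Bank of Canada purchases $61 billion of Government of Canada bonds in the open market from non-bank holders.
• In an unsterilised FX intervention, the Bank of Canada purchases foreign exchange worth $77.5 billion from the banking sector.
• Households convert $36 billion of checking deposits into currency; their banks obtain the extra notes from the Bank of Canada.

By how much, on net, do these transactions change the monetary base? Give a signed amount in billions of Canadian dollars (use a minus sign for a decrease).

+$185.5 billion

OMO sale (to banks) $34 billion: Bank of Canada balance sheet contracts → −$34B.
Discount-window loan $81 billion: Bank of Canada balance sheet expands → +$81B.
Asset purchase (from non-banks) $61 billion: Bank of Canada balance sheet expands → +$61B.
FX purchase $77.5 billion: Bank of Canada balance sheet expands → +$77.5B.
Currency withdrawal $36 billion: just a shift between currency and reserves — both are base money → 0.
Net: −34 + 81 + 61 + 77.5 + 0 = +$185.5 billion.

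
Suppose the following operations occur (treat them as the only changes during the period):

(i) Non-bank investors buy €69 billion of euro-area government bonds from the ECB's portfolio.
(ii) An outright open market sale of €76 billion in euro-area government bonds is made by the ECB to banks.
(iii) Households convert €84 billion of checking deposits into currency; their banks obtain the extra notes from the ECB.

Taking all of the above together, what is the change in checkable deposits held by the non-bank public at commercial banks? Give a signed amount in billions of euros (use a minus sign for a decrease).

Asset sale (to non-banks) €69 billion: non-bank counterparties' bank balances fall → −€69B.
OMO sale (to banks) €76 billion: the counterparty is a bank, so public deposits are unchanged → 0.
Currency withdrawal €84 billion: non-bank counterparties' bank balances fall → −€84B.
Net: −69 + 0 − 84 = -€153 billion.

-€153 billion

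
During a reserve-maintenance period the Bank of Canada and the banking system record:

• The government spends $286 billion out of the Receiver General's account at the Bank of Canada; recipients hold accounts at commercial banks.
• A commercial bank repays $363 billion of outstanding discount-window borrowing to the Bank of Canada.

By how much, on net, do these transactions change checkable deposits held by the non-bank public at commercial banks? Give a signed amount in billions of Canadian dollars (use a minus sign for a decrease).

+$286 billion

Government spending $286 billion: non-bank counterparties' bank balances rise → +$286B.
Discount-window repayment $363 billion: the counterparty is a bank, so public deposits are unchanged → 0.
Net: 286 + 0 = +$286 billion.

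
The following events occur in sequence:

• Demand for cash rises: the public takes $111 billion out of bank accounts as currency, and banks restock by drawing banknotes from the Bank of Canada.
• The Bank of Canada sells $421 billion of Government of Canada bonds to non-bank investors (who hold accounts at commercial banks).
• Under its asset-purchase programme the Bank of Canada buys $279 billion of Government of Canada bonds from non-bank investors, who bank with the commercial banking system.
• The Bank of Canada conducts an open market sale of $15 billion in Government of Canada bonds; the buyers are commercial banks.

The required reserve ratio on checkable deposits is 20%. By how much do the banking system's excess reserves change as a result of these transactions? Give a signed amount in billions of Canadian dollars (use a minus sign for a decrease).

-$217.4 billion

Currency withdrawal $111 billion: reserves −$111B, deposits −$111B.
Asset sale (to non-banks) $421 billion: reserves −$421B, deposits −$421B.
Asset purchase (from non-banks) $279 billion: reserves +$279B, deposits +$279B.
OMO sale (to banks) $15 billion: reserves −$15B, deposits 0.
Totals: Δreserves = −$268B, Δdeposits = −$253B.
Δrequired reserves = 20% × −$253B = −$50.6B.
Δexcess reserves = Δreserves − Δrequired = −$268B − (−$50.6B) = -$217.4 billion.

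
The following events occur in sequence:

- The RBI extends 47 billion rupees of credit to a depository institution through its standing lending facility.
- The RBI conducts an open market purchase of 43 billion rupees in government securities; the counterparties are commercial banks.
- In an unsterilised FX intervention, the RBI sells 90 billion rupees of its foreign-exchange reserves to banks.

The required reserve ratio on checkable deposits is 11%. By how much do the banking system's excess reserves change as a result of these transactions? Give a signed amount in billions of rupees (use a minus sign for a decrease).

0 (no change)

Discount-window loan 47 billion rupees: reserves +47B, deposits 0.
OMO purchase (from banks) 43 billion rupees: reserves +43B, deposits 0.
FX sale 90 billion rupees: reserves −90B, deposits 0.
Totals: Δreserves = 0, Δdeposits = 0.
Δrequired reserves = 11% × 0 = 0.
Δexcess reserves = Δreserves − Δrequired = 0 − (0) = 0 (no change).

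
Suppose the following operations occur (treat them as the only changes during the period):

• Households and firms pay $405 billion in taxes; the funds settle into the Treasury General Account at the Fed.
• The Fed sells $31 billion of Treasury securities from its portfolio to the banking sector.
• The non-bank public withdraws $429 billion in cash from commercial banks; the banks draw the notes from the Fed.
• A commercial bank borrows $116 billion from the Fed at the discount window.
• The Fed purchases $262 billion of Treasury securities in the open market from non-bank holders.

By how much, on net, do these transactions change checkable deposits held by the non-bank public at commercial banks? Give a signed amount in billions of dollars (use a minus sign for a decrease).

-$572 billion

Fed balance sheet:
  Assets:      Securities +$231B, Loans to banks +$116B
  Liabilities: Bank reserves −$487B, Currency in circulation +$429B, Government deposits +$405B
Commercial banking system:
  Assets:      Reserves at CB −$487B, Securities +$31B
  Liabilities: Checkable deposits −$572B, Borrowings from CB +$116B
So the change in checkable deposits held by the non-bank public at commercial banks is -$572 billion.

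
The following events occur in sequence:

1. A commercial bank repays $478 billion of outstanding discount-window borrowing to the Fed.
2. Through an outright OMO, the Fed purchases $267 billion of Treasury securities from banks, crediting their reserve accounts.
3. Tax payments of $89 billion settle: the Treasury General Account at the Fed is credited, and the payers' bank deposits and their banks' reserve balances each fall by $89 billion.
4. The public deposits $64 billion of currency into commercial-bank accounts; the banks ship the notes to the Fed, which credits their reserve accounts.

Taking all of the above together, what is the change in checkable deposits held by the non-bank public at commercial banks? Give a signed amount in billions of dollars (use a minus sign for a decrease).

-$25 billion

Discount-window repayment $478 billion: the counterparty is a bank, so public deposits are unchanged → 0.
OMO purchase (from banks) $267 billion: the counterparty is a bank, so public deposits are unchanged → 0.
Government account inflow $89 billion: non-bank counterparties' bank balances fall → −$89B.
Currency deposit $64 billion: non-bank counterparties' bank balances rise → +$64B.
Net: 0 + 0 − 89 + 64 = -$25 billion.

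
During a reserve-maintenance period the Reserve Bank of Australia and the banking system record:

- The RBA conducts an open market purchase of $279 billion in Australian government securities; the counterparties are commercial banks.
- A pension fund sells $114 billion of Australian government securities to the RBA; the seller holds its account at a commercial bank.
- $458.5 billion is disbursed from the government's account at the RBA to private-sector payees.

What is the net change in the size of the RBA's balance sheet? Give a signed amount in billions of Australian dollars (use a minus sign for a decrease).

+$393 billion

OMO purchase (from banks) $279 billion: an RBA asset is acquired → +$279B.
Asset purchase (from non-banks) $114 billion: an RBA asset is acquired → +$114B.
Government spending $458.5 billion: only the composition of liabilities changes → 0.
Net: 279 + 114 + 0 = +$393 billion.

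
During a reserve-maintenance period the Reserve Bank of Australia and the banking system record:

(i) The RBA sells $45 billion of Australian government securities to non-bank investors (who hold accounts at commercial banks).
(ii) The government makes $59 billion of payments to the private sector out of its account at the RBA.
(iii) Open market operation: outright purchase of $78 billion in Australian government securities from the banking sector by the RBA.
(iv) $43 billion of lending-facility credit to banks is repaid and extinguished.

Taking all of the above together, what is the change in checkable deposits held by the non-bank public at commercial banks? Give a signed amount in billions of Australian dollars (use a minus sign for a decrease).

Asset sale (to non-banks) $45 billion: non-bank counterparties' bank balances fall → −$45B.
Government spending $59 billion: non-bank counterparties' bank balances rise → +$59B.
OMO purchase (from banks) $78 billion: the counterparty is a bank, so public deposits are unchanged → 0.
Discount-window repayment $43 billion: the counterparty is a bank, so public deposits are unchanged → 0.
Net: −45 + 59 + 0 + 0 = +$14 billion.

+$14 billion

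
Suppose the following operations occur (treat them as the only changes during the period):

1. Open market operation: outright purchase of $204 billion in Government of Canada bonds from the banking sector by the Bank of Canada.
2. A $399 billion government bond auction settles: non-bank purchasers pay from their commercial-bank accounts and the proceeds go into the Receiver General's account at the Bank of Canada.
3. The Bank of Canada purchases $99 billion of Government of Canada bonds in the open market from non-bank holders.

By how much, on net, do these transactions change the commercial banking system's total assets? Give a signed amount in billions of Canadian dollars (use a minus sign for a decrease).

OMO purchase (from banks) $204 billion: just an asset swap on bank balance sheets → 0.
Government account inflow $399 billion: bank balance sheets shrink → −$399B.
Asset purchase (from non-banks) $99 billion: bank balance sheets expand → +$99B.
Net: 0 − 399 + 99 = -$300 billion.

-$300 billion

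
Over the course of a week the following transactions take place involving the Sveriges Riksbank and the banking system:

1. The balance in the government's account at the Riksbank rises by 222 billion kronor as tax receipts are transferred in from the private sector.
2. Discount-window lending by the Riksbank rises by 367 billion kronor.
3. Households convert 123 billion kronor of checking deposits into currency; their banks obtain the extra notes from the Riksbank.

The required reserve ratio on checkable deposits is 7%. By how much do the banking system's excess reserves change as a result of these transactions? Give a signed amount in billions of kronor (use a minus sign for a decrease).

+46.15 billion

Government account inflow 222 billion kronor: reserves −222B, deposits −222B.
Discount-window loan 367 billion kronor: reserves +367B, deposits 0.
Currency withdrawal 123 billion kronor: reserves −123B, deposits −123B.
Totals: Δreserves = +22B, Δdeposits = −345B.
Δrequired reserves = 7% × −345B = −24.15B.
Δexcess reserves = Δreserves − Δrequired = +22B − (−24.15B) = +46.15 billion.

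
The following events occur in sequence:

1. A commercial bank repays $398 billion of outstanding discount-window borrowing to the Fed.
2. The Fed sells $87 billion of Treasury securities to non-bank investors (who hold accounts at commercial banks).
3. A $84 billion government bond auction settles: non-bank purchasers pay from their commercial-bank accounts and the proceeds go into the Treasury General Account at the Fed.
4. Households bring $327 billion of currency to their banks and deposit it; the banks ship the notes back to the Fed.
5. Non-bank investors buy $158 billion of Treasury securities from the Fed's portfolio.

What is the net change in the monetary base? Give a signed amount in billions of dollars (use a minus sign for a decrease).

-$727 billion

Fed balance sheet:
  Assets:      Securities −$245B, Loans to banks −$398B
  Liabilities: Bank reserves −$400B, Currency in circulation −$327B, Government deposits +$84B
Commercial banking system:
  Assets:      Reserves at CB −$400B
  Liabilities: Checkable deposits −$2B, Borrowings from CB −$398B
Monetary base = currency + reserves: −$327B + (−$400B) = -$727 billion.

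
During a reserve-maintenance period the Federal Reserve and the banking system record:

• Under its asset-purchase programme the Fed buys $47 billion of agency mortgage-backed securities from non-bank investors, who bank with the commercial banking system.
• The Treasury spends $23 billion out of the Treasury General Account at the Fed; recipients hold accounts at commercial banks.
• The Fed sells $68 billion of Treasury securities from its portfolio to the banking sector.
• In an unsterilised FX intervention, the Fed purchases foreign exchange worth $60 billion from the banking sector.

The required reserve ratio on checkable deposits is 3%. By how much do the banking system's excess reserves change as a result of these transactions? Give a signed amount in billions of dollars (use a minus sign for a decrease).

Asset purchase (from non-banks) $47 billion: reserves +$47B, deposits +$47B.
Government spending $23 billion: reserves +$23B, deposits +$23B.
OMO sale (to banks) $68 billion: reserves −$68B, deposits 0.
FX purchase $60 billion: reserves +$60B, deposits 0.
Totals: Δreserves = +$62B, Δdeposits = +$70B.
Δrequired reserves = 3% × +$70B = +$2.1B.
Δexcess reserves = Δreserves − Δrequired = +$62B − (+$2.1B) = +$59.9 billion.

+$59.9 billion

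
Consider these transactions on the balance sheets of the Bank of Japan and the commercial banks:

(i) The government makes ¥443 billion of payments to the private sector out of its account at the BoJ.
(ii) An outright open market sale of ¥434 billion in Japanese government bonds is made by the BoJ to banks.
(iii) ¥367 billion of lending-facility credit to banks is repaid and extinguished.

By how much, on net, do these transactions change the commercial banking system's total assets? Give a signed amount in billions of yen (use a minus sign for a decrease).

+¥76 billion

BoJ balance sheet:
  Assets:      Securities −¥434B, Loans to banks −¥367B
  Liabilities: Bank reserves −¥358B, Government deposits −¥443B
Commercial banking system:
  Assets:      Reserves at CB −¥358B, Securities +¥434B
  Liabilities: Checkable deposits +¥443B, Borrowings from CB −¥367B
Change in total bank assets = +¥76 billion.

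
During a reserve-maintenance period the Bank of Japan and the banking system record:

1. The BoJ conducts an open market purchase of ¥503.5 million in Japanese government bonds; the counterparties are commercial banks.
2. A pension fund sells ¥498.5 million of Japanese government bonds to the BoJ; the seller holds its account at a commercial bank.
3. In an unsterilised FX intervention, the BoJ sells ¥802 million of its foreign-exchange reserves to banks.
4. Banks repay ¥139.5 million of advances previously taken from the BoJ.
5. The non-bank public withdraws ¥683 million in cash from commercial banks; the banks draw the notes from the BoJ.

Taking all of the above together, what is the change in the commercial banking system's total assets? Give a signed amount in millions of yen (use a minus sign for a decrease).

-¥324 million

OMO purchase (from banks) ¥503.5 million: just an asset swap on bank balance sheets → 0.
Asset purchase (from non-banks) ¥498.5 million: bank balance sheets expand → +¥498.5M.
FX sale ¥802 million: just an asset swap on bank balance sheets → 0.
Discount-window repayment ¥139.5 million: bank balance sheets shrink → −¥139.5M.
Currency withdrawal ¥683 million: bank balance sheets shrink → −¥683M.
Net: 0 + 498.5 + 0 − 139.5 − 683 = -¥324 million.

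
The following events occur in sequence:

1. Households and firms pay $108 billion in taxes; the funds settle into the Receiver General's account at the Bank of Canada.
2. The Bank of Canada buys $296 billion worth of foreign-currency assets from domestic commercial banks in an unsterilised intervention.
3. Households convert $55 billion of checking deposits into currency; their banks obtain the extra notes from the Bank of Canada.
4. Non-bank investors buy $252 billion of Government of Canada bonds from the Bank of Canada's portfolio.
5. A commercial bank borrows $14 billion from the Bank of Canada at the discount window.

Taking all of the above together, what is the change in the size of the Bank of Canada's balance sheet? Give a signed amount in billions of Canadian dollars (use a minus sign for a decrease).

Bank of Canada balance sheet:
  Assets:      Securities −$252B, Loans to banks +$14B, Foreign assets +$296B
  Liabilities: Bank reserves −$105B, Currency in circulation +$55B, Government deposits +$108B
Change in total Bank of Canada assets = +$58 billion.

+$58 billion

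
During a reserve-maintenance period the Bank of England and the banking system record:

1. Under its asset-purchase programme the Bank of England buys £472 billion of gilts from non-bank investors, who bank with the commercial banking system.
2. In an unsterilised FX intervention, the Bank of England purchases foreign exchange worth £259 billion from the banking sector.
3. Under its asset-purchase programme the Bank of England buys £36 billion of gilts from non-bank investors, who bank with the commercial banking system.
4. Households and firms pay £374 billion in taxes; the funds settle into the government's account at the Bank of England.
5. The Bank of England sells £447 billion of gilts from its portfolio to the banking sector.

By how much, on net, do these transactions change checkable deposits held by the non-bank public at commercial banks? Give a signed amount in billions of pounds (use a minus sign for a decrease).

Asset purchase (from non-banks) £472 billion: non-bank counterparties' bank balances rise → +£472B.
FX purchase £259 billion: the counterparty is a bank, so public deposits are unchanged → 0.
Asset purchase (from non-banks) £36 billion: non-bank counterparties' bank balances rise → +£36B.
Government account inflow £374 billion: non-bank counterparties' bank balances fall → −£374B.
OMO sale (to banks) £447 billion: the counterparty is a bank, so public deposits are unchanged → 0.
Net: 472 + 0 + 36 − 374 + 0 = +£134 billion.

+£134 billion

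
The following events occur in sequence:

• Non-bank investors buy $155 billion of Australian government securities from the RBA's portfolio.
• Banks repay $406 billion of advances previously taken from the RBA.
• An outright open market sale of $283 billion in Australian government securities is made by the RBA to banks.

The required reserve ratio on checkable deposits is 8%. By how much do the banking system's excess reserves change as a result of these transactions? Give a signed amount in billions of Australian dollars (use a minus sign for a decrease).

Asset sale (to non-banks) $155 billion: reserves −$155B, deposits −$155B.
Discount-window repayment $406 billion: reserves −$406B, deposits 0.
OMO sale (to banks) $283 billion: reserves −$283B, deposits 0.
Totals: Δreserves = −$844B, Δdeposits = −$155B.
Δrequired reserves = 8% × −$155B = −$12.4B.
Δexcess reserves = Δreserves − Δrequired = −$844B − (−$12.4B) = -$831.6 billion.

-$831.6 billion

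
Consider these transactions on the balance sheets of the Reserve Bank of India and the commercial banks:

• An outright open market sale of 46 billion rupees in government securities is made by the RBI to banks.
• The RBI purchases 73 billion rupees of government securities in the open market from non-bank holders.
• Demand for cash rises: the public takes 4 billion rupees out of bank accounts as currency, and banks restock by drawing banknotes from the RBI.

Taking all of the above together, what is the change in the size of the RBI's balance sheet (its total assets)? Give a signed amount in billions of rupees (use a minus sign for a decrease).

OMO sale (to banks) 46 billion rupees: an RBI asset is shed → −46B.
Asset purchase (from non-banks) 73 billion rupees: an RBI asset is acquired → +73B.
Currency withdrawal 4 billion rupees: only the composition of liabilities changes → 0.
Net: −46 + 73 + 0 = +27 billion.

+27 billion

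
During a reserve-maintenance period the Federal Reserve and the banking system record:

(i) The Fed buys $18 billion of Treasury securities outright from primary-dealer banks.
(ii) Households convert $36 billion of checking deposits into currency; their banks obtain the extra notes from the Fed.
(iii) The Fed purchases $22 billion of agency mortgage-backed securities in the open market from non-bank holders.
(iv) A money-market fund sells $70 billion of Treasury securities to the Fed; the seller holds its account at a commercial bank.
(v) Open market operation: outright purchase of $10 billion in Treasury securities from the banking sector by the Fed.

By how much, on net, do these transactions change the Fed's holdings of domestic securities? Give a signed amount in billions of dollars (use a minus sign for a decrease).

+$120 billion

OMO purchase (from banks) $18 billion: securities added to the Fed's portfolio → +$18B.
Currency withdrawal $36 billion: the Fed's securities portfolio is untouched → 0.
Asset purchase (from non-banks) $22 billion: securities added to the Fed's portfolio → +$22B.
Asset purchase (from non-banks) $70 billion: securities added to the Fed's portfolio → +$70B.
OMO purchase (from banks) $10 billion: securities added to the Fed's portfolio → +$10B.
Net: 18 + 0 + 22 + 70 + 10 = +$120 billion.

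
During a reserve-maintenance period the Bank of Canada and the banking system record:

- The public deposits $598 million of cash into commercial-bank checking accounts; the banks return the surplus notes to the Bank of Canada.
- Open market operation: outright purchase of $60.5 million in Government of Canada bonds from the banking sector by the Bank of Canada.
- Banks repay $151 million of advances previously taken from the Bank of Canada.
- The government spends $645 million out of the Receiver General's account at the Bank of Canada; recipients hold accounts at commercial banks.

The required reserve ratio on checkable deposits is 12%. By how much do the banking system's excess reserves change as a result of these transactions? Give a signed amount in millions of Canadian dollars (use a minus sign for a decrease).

Currency deposit $598 million: reserves +$598M, deposits +$598M.
OMO purchase (from banks) $60.5 million: reserves +$60.5M, deposits 0.
Discount-window repayment $151 million: reserves −$151M, deposits 0.
Government spending $645 million: reserves +$645M, deposits +$645M.
Totals: Δreserves = +$1152.5M, Δdeposits = +$1243M.
Δrequired reserves = 12% × +$1243M = +$149.16M.
Δexcess reserves = Δreserves − Δrequired = +$1152.5M − (+$149.16M) = +$1003.34 million.

+$1003.34 million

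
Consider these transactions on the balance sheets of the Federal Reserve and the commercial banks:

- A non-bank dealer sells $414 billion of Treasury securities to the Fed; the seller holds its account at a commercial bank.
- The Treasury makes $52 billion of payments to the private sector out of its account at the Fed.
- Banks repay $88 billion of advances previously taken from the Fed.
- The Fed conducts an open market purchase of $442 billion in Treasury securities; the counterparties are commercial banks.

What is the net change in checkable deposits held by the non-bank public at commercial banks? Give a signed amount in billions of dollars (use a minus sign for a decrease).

Fed balance sheet:
  Assets:      Securities +$856B, Loans to banks −$88B
  Liabilities: Bank reserves +$820B, Government deposits −$52B
Commercial banking system:
  Assets:      Reserves at CB +$820B, Securities −$442B
  Liabilities: Checkable deposits +$466B, Borrowings from CB −$88B
So the change in checkable deposits held by the non-bank public at commercial banks is +$466 billion.

+$466 billion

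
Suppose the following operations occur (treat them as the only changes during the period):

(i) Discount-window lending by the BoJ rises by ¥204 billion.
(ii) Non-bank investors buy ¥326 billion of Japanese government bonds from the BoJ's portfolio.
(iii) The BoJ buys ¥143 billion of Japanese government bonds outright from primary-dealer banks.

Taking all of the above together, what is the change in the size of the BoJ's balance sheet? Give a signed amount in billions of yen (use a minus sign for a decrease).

+¥21 billion

Discount-window loan ¥204 billion: a BoJ asset is acquired → +¥204B.
Asset sale (to non-banks) ¥326 billion: a BoJ asset is shed → −¥326B.
OMO purchase (from banks) ¥143 billion: a BoJ asset is acquired → +¥143B.
Net: 204 − 326 + 143 = +¥21 billion.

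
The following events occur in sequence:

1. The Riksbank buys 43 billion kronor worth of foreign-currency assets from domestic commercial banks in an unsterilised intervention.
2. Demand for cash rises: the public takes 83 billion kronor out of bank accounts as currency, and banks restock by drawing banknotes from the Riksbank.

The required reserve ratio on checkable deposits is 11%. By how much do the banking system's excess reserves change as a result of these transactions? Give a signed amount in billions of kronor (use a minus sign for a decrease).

-30.87 billion

FX purchase 43 billion kronor: reserves +43B, deposits 0.
Currency withdrawal 83 billion kronor: reserves −83B, deposits −83B.
Totals: Δreserves = −40B, Δdeposits = −83B.
Δrequired reserves = 11% × −83B = −9.13B.
Δexcess reserves = Δreserves − Δrequired = −40B − (−9.13B) = -30.87 billion.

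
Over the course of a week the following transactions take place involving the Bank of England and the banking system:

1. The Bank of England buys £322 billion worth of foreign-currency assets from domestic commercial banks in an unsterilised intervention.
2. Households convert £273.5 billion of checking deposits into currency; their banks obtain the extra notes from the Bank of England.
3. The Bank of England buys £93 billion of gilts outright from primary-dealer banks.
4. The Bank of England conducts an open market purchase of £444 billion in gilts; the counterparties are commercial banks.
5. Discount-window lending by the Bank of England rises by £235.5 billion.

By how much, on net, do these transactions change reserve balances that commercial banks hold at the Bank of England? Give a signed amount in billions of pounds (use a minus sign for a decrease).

Bank of England balance sheet:
  Assets:      Securities +£537B, Loans to banks +£235.5B, Foreign assets +£322B
  Liabilities: Bank reserves +£821B, Currency in circulation +£273.5B
Commercial banking system:
  Assets:      Reserves at CB +£821B, Securities −£537B, Foreign assets −£322B
  Liabilities: Checkable deposits −£273.5B, Borrowings from CB +£235.5B
So the change in reserve balances that commercial banks hold at the Bank of England is +£821 billion.

+£821 billion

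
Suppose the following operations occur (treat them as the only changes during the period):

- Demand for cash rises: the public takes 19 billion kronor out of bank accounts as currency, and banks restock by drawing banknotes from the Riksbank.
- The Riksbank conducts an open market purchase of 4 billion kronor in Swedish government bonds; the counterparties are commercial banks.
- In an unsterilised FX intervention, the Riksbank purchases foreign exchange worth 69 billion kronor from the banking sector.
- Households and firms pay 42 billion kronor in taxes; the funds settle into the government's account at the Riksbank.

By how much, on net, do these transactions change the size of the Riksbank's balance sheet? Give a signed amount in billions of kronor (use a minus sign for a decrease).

+73 billion

Riksbank balance sheet:
  Assets:      Securities +4B, Foreign assets +69B
  Liabilities: Bank reserves +12B, Currency in circulation +19B, Government deposits +42B
Change in total Riksbank assets = +73 billion.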